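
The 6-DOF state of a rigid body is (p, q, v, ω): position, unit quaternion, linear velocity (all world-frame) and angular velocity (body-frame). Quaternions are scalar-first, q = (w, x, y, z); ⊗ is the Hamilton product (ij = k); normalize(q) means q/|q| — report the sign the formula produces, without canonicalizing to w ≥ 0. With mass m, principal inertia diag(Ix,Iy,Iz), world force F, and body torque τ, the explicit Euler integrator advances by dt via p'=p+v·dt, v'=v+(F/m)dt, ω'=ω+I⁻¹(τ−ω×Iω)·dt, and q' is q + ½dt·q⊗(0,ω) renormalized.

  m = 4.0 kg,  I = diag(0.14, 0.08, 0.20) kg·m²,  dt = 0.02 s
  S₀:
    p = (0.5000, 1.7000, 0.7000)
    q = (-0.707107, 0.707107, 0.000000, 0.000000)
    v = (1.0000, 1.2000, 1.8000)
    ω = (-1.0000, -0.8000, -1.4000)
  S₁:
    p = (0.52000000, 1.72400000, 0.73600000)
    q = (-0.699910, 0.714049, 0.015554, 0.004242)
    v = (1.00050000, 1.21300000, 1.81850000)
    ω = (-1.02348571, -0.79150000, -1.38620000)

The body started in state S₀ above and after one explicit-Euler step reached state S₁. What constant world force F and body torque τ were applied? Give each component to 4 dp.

F = (0.1000, 2.6000, 3.7000)
τ = (-0.0300, -0.0500, 0.0900)

velocity change Δv = (0.00050000, 0.01300000, 0.01850000)
F = m·Δv/dt = (0.1000, 2.6000, 3.7000)
Δω = ω₁−ω₀ = (-0.02348571, 0.00850000, 0.01380000)
τ = I·(Δω/dt) + ω₀×(Iω₀) = (-0.0300, -0.0500, 0.0900)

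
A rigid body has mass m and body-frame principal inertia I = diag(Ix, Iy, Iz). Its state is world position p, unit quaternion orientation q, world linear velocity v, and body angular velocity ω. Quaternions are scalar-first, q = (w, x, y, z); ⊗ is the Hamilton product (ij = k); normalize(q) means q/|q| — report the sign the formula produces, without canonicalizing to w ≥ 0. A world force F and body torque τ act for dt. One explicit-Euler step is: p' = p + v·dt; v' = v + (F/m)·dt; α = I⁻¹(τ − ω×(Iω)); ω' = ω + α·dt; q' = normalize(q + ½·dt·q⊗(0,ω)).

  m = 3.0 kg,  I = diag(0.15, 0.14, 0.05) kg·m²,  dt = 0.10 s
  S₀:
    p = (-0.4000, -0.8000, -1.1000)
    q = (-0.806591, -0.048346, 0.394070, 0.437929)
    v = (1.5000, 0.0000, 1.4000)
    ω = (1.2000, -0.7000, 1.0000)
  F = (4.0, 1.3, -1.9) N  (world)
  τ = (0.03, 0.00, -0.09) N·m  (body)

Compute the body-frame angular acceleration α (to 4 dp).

gyro term ω×Iω = (0.0630, 0.1200, 0.0084)
(τ − ω×Iω)/I = (-0.2200, -0.8571, -1.9680)

α = (-0.2200, -0.8571, -1.9680)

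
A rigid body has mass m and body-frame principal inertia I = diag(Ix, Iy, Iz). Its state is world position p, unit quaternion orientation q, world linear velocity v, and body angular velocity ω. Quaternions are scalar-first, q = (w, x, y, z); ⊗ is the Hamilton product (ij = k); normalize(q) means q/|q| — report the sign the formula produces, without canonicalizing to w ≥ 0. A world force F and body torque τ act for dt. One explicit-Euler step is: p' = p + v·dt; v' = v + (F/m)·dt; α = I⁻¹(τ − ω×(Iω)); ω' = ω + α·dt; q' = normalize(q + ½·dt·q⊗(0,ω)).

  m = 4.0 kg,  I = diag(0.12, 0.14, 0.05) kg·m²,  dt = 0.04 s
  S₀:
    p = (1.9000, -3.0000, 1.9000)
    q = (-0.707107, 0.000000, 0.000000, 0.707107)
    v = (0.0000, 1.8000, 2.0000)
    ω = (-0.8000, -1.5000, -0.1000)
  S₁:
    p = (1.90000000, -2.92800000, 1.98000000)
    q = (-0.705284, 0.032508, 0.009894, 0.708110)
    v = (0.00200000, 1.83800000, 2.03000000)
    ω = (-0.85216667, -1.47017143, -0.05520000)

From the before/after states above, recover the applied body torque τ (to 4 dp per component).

τ = (-0.1700, 0.1100, 0.0800)

rate change Δω = (-0.05216667, 0.02982857, 0.04480000)
I·α + gyro = (-0.1700, 0.1100, 0.0800)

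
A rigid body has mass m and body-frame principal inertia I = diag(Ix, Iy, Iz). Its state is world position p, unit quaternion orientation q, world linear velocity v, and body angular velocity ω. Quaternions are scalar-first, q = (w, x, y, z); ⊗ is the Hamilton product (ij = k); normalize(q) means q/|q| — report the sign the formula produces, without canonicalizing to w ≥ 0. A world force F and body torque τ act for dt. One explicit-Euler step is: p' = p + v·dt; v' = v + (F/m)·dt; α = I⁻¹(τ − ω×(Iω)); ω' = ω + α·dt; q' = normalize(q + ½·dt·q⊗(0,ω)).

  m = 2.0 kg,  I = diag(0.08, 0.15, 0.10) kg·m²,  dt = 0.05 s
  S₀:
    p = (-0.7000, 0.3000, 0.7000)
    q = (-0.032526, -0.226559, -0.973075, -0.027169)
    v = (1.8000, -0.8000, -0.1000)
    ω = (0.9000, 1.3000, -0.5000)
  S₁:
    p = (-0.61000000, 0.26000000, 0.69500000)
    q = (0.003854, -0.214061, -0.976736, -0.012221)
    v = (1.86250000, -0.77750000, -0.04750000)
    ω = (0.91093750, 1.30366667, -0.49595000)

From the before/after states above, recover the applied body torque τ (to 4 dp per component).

ω₁ − ω₀ = (0.01093750, 0.00366667, 0.00405000)
precession coupling = (0.0325, 0.0090, 0.0819)
applied torque τ = (0.0500, 0.0200, 0.0900)

τ = (0.0500, 0.0200, 0.0900)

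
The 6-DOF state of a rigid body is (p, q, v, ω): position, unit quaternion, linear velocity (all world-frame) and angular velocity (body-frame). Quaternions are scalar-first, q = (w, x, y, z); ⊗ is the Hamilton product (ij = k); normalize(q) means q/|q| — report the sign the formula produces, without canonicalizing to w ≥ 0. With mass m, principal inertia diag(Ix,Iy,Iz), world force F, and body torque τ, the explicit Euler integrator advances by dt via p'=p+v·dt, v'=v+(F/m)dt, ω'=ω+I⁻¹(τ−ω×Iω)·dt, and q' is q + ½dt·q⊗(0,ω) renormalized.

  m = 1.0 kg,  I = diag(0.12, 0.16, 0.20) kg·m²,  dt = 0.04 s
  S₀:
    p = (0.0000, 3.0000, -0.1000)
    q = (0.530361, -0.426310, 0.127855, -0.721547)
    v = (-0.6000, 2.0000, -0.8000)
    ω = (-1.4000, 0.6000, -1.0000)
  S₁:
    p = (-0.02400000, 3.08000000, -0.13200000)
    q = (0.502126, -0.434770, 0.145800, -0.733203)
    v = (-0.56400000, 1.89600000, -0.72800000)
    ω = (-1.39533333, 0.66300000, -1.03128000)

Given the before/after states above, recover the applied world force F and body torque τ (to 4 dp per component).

velocity change Δv = (0.03600000, -0.10400000, 0.07200000)
applied force F = (0.9000, -2.6000, 1.8000)
rate change Δω = (0.00466667, 0.06300000, -0.03128000)
precession coupling = (-0.0240, -0.1120, -0.0336)
τ = I·(Δω/dt) + ω₀×(Iω₀) = (-0.0100, 0.1400, -0.1900)

F = (0.9000, -2.6000, 1.8000)
τ = (-0.0100, 0.1400, -0.1900)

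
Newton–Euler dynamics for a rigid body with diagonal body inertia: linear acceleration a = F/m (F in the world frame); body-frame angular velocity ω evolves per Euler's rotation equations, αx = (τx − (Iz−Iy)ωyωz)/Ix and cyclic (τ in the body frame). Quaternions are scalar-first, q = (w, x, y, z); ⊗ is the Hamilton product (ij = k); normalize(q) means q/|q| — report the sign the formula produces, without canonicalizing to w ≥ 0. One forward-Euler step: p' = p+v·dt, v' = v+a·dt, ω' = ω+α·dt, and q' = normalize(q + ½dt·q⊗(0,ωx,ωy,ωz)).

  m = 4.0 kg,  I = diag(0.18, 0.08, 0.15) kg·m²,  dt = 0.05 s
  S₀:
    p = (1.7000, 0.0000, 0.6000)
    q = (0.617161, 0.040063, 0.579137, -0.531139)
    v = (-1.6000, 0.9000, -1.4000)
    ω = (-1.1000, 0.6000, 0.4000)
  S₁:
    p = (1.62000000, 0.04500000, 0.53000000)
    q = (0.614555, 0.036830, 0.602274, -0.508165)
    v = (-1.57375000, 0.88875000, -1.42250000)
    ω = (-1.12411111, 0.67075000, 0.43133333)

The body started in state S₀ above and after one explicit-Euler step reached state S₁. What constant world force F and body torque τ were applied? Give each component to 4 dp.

F = (2.1000, -0.9000, -1.8000)
τ = (-0.0700, 0.1000, 0.1600)

v₁ − v₀ = (0.02625000, -0.01125000, -0.02250000)
m·(v₁−v₀)/dt = (2.1000, -0.9000, -1.8000)
Δω = ω₁−ω₀ = (-0.02411111, 0.07075000, 0.03133333)
precession coupling = (0.0168, -0.0132, 0.0660)
τ = I·(Δω/dt) + ω₀×(Iω₀) = (-0.0700, 0.1000, 0.1600)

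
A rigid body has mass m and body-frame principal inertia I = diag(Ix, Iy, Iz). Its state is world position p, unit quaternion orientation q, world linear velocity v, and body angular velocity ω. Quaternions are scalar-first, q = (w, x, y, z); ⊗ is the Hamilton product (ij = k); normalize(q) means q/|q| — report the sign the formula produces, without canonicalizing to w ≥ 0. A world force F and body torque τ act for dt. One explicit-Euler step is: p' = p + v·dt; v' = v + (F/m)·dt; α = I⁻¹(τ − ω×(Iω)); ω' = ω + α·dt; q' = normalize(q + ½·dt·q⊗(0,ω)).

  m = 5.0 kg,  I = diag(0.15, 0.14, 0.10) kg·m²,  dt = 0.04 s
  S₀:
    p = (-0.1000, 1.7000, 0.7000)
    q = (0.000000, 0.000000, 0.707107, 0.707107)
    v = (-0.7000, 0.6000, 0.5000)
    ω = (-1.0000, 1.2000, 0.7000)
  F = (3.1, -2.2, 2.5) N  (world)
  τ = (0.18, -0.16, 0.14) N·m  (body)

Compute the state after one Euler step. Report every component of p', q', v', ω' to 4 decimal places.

p' = (-0.1280, 1.7240, 0.7200)
q' = (-0.0269, -0.0071, 0.6926, 0.7208)
v' = (-0.6752, 0.5824, 0.5200)
ω' = (-0.9430, 1.1643, 0.7512)

(τ − ω×Iω)/I = (1.4240, -0.8929, 1.2800)
ω + α·dt = (-0.9430, 1.1643, 0.7512)
Hamilton product q⊗(0,ω) = (-1.3435033, -0.3535535, -0.7071070, 0.7071070)
q' = normalize(q + ½dt·q⊗(0,ω)) = (-0.0269, -0.0071, 0.6926, 0.7208)
a = F/m = (0.6200, -0.4400, 0.5000)
p' = p + v·dt = (-0.1280, 1.7240, 0.7200)
new velocity v' = (-0.6752, 0.5824, 0.5200)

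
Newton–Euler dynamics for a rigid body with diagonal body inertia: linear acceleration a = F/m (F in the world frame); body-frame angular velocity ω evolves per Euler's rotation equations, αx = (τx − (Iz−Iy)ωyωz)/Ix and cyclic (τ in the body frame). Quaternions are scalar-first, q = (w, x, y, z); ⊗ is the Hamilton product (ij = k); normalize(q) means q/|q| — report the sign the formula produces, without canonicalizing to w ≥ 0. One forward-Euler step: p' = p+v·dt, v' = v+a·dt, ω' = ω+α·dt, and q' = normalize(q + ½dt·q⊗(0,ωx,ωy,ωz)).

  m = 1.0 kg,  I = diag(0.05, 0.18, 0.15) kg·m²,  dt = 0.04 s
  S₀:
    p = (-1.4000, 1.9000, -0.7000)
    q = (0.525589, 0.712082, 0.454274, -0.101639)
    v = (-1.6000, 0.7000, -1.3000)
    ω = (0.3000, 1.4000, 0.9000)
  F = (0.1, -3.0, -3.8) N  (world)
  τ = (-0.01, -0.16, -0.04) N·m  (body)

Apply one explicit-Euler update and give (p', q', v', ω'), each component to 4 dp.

p' = (-1.4640, 1.9280, -0.7520)
q' = (0.5101, 0.7258, 0.4553, -0.0749)
v' = (-1.5960, 0.5800, -1.4520)
ω' = (0.3222, 1.3704, 0.8748)

p' = p + v·dt = (-1.4640, 1.9280, -0.7520)
v' = v + a·dt = (-1.5960, 0.5800, -1.4520)
angular accel α = (0.5560, -0.7389, -0.6307)
ω' = ω + α·dt = (0.3222, 1.3704, 0.8748)
Hamilton product q⊗(0,ω) = (-0.7581331, 0.7088179, 0.0644591, 1.3336627)
q + ½dt·q⊗(0,ω), renormalized = (0.5101, 0.7258, 0.4553, -0.0749)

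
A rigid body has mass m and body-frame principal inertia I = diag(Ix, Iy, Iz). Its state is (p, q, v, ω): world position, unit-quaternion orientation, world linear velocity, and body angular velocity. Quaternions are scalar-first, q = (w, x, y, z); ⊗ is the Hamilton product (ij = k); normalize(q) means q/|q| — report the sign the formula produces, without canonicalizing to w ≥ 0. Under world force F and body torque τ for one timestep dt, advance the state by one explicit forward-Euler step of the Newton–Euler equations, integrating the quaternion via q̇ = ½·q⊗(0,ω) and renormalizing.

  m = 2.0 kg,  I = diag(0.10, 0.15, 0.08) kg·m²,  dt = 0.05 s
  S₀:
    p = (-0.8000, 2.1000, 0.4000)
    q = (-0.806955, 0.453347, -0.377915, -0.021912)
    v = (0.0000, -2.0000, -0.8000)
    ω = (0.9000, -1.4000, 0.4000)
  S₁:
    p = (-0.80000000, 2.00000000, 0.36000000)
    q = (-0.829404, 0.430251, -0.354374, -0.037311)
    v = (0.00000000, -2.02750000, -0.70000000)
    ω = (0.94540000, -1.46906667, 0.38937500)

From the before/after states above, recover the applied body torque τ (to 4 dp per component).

τ = (0.1300, -0.2000, -0.0800)

rate change Δω = (0.04540000, -0.06906667, -0.01062500)
gyro term ω₀×Iω₀ = (0.0392, 0.0072, -0.0630)
τ = I·(Δω/dt) + ω₀×(Iω₀) = (0.1300, -0.2000, -0.0800)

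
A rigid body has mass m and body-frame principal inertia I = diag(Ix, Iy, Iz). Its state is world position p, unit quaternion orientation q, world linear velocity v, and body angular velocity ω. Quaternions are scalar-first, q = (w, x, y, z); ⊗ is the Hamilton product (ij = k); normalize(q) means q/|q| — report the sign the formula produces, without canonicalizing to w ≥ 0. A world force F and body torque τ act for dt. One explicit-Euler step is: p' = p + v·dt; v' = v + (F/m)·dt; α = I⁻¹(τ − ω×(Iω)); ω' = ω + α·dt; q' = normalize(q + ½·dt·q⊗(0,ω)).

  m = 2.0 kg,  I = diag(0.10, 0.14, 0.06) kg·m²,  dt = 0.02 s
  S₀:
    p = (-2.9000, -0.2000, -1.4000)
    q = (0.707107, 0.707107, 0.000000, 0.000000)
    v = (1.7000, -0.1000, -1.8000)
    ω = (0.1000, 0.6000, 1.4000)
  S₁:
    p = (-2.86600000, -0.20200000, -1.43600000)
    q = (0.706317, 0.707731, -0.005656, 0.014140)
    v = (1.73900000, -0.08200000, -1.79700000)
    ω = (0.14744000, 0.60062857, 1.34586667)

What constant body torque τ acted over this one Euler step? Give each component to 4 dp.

τ = (0.1700, 0.0100, -0.1600)

ω₁ − ω₀ = (0.04744000, 0.00062857, -0.05413333)
ω₀×(Iω₀) = (-0.0672, 0.0056, 0.0024)
τ = I·(Δω/dt) + ω₀×(Iω₀) = (0.1700, 0.0100, -0.1600)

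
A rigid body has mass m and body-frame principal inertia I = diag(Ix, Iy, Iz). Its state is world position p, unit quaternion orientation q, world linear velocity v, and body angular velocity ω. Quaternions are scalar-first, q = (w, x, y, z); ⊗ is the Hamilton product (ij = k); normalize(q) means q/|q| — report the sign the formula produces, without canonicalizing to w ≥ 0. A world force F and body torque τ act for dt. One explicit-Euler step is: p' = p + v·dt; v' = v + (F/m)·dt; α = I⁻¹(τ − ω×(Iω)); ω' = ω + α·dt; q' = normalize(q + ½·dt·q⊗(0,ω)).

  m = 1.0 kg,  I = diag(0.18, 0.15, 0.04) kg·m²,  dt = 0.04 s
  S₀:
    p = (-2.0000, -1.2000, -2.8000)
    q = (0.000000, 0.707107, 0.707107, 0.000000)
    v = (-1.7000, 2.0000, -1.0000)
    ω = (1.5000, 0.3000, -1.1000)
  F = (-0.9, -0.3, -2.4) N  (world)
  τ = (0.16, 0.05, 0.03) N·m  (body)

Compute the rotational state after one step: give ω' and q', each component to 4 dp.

ω' = (1.5275, 0.3749, -1.0565)
q' = (-0.0254, 0.6911, 0.7222, -0.0170)

angular accel α = (0.6872, 1.8733, 1.0875)
ω + α·dt = (1.5275, 0.3749, -1.0565)
q⊗(0,ω) = (-1.2727926, -0.7778177, 0.7778177, -0.8485284)
q + ½dt·q⊗(0,ω), renormalized = (-0.0254, 0.6911, 0.7222, -0.0170)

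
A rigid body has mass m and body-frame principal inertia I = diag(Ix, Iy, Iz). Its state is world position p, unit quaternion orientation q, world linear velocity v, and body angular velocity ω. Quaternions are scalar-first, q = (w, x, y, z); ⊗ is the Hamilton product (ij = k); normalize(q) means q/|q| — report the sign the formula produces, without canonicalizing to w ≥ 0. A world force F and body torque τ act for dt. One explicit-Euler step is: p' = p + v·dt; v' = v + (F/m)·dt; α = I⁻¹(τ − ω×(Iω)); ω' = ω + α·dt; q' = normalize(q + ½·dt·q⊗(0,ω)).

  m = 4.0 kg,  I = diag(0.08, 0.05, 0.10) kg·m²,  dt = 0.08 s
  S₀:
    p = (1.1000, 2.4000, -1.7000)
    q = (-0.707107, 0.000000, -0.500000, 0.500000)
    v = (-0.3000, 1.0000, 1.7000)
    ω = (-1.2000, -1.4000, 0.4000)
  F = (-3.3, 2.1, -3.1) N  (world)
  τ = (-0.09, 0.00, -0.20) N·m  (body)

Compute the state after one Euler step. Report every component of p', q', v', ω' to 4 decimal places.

p + v·dt = (1.0760, 2.4800, -1.5640)
v' = v + a·dt = (-0.3660, 1.0420, 1.6380)
(τ − ω×Iω)/I = (-0.7750, -0.1920, -1.4960)
ω + α·dt = (-1.2620, -1.4154, 0.2803)
q⊗(0,ω) = (-0.9000000, 1.3485284, 0.3899498, -0.8828428)
updated quaternion q' = (-0.7410, 0.0538, -0.4830, 0.4634)

p' = (1.0760, 2.4800, -1.5640)
q' = (-0.7410, 0.0538, -0.4830, 0.4634)
v' = (-0.3660, 1.0420, 1.6380)
ω' = (-1.2620, -1.4154, 0.2803)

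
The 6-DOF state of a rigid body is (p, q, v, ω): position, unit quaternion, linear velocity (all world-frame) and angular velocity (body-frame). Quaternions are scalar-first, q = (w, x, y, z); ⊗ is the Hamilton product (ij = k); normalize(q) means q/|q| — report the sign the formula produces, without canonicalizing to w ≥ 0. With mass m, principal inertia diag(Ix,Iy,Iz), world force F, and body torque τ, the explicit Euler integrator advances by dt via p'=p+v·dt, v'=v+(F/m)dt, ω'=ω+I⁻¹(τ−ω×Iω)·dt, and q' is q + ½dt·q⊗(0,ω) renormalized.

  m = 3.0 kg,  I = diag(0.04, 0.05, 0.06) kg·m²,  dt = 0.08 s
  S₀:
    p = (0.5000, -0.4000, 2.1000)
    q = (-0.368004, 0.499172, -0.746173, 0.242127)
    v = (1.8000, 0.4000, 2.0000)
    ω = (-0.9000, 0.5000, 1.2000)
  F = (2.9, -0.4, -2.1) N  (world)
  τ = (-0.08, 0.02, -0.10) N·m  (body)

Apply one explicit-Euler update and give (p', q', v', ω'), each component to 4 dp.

p' = (0.6440, -0.3680, 2.2600)
q' = (-0.3460, 0.4708, -0.7846, 0.2072)
v' = (1.8773, 0.3893, 1.9440)
ω' = (-1.0720, 0.4974, 1.0727)

α = I⁻¹(τ − ω×Iω) = (-2.1500, -0.0320, -1.5917)
ω' = ω + α·dt = (-1.0720, 0.4974, 1.0727)
2q̇ = q⊗(0,ω) = (0.5317889, -0.6852675, -1.0009227, -0.8635745)
updated quaternion q' = (-0.3460, 0.4708, -0.7846, 0.2072)
linear accel F/m = (0.9667, -0.1333, -0.7000)
new position p' = (0.6440, -0.3680, 2.2600)
new velocity v' = (1.8773, 0.3893, 1.9440)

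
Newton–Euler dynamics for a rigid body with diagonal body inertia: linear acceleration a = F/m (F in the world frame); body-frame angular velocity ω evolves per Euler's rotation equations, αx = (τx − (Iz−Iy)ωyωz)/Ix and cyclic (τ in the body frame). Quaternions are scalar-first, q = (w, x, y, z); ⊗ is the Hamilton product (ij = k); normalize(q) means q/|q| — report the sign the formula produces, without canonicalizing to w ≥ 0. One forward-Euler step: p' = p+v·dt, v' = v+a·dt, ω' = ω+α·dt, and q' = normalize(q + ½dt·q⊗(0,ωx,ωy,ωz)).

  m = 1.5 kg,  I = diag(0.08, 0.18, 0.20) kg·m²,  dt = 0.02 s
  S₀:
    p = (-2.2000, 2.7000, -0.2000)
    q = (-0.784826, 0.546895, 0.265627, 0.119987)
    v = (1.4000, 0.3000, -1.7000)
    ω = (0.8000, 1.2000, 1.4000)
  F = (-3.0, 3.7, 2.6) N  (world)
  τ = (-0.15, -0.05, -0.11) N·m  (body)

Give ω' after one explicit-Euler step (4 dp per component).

ω×(Iω) gyroscopic = (0.0336, -0.1344, 0.0960)
(τ − ω×Iω)/I = (-2.2950, 0.4689, -1.0300)
ω' = ω + α·dt = (0.7541, 1.2094, 1.3794)

ω' = (0.7541, 1.2094, 1.3794)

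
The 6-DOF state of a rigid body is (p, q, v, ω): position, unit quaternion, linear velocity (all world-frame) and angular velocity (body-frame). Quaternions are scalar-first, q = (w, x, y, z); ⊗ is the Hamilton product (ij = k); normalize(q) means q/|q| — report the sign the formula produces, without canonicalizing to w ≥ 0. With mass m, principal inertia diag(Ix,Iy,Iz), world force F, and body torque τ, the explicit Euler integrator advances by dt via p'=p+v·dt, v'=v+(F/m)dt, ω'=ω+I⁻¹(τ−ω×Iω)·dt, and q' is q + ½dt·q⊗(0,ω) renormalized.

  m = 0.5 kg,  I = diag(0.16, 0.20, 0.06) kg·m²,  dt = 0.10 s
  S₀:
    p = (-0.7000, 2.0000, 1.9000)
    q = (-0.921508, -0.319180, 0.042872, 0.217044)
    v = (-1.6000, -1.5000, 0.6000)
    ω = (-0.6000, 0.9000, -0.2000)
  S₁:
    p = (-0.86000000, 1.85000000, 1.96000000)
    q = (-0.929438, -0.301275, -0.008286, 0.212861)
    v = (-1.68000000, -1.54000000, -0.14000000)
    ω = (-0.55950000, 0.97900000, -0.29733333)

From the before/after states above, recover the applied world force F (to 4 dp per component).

F = (-0.4000, -0.2000, -3.7000)

Δv = v₁−v₀ = (-0.08000000, -0.04000000, -0.74000000)
F = m·Δv/dt = (-0.4000, -0.2000, -3.7000)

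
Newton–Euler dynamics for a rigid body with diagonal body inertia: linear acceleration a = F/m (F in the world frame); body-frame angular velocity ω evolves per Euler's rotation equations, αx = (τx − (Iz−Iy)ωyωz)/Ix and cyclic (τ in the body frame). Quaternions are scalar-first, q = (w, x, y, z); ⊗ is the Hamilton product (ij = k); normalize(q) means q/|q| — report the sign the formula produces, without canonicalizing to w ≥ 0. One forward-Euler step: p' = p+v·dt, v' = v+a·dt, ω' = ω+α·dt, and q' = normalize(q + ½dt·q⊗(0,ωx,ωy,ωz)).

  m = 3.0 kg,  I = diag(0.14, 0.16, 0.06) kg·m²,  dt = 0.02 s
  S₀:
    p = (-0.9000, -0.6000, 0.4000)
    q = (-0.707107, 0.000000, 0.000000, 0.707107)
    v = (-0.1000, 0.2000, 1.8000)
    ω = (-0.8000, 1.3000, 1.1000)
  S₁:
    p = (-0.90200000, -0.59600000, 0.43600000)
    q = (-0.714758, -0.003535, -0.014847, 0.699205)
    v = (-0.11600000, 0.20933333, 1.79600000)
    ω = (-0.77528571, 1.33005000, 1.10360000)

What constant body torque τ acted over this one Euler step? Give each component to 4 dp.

τ = (0.0300, 0.1700, -0.0100)

Δω = ω₁−ω₀ = (0.02471429, 0.03005000, 0.00360000)
gyro term ω₀×Iω₀ = (-0.1430, -0.0704, -0.0208)
I·α + gyro = (0.0300, 0.1700, -0.0100)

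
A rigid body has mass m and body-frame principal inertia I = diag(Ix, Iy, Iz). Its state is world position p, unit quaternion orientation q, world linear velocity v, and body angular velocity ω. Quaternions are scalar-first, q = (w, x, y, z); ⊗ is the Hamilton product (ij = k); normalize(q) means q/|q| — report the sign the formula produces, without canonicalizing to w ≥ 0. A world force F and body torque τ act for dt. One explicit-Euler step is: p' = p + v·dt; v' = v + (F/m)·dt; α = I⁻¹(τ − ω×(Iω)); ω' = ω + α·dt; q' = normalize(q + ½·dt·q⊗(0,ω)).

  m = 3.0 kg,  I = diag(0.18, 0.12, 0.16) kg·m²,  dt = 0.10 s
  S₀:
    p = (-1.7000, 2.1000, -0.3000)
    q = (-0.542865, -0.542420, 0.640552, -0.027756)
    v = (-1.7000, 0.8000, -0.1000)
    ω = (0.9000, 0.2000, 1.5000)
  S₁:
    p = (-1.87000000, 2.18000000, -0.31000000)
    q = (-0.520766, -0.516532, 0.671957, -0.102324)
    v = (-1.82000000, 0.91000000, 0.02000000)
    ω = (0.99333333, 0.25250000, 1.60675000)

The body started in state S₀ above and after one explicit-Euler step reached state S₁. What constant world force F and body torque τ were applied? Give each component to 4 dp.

F = (-3.6000, 3.3000, 3.6000)
τ = (0.1800, 0.0900, 0.1600)

velocity change Δv = (-0.12000000, 0.11000000, 0.12000000)
F = m·Δv/dt = (-3.6000, 3.3000, 3.6000)
ω₁ − ω₀ = (0.09333333, 0.05250000, 0.10675000)
I·α + gyro = (0.1800, 0.0900, 0.1600)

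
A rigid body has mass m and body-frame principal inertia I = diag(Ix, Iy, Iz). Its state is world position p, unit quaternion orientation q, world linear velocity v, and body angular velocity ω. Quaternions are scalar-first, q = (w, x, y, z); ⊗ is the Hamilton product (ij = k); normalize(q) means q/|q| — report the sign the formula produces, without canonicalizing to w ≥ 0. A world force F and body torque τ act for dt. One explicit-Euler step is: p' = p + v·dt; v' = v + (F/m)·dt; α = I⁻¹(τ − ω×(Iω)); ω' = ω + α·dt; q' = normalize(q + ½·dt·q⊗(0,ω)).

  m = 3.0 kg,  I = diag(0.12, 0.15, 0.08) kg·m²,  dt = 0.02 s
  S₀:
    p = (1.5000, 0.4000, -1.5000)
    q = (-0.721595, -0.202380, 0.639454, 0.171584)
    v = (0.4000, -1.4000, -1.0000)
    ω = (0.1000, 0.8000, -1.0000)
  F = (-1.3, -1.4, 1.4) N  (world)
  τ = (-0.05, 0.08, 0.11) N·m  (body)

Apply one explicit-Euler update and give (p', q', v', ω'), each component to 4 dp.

p' = (1.5080, 0.3720, -1.5200)
q' = (-0.7247, -0.2109, 0.6318, 0.1765)
v' = (0.3913, -1.4093, -0.9907)
ω' = (0.0823, 0.8112, -0.9731)

gyro term ω×Iω = (0.0560, -0.0040, 0.0024)
(τ − ω×Iω)/I = (-0.8833, 0.5600, 1.3450)
ω + α·dt = (0.0823, 0.8112, -0.9731)
Hamilton product q⊗(0,ω) = (-0.3197412, -0.8488807, -0.7624976, 0.4957456)
q' = normalize(q + ½dt·q⊗(0,ω)) = (-0.7247, -0.2109, 0.6318, 0.1765)
a = F/m = (-0.4333, -0.4667, 0.4667)
new position p' = (1.5080, 0.3720, -1.5200)
new velocity v' = (0.3913, -1.4093, -0.9907)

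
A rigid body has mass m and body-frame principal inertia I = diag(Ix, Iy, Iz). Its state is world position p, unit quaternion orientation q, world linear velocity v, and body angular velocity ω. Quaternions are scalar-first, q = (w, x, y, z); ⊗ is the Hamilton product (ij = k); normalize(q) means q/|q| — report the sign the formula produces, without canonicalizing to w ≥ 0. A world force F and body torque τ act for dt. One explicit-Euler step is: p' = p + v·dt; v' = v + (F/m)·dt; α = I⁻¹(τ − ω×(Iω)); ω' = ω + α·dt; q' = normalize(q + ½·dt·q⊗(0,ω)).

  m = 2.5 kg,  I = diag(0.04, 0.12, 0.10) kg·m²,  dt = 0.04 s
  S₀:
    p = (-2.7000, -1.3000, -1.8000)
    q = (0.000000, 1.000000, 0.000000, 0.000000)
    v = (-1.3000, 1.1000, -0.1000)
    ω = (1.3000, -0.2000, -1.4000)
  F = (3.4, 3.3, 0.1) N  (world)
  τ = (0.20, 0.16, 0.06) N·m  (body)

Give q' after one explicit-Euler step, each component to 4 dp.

q' = (-0.0260, 0.9993, 0.0280, -0.0040)

Hamilton product q⊗(0,ω) = (-1.3000000, 0.0000000, 1.4000000, -0.2000000)
q + ½dt·q⊗(0,ω), renormalized = (-0.0260, 0.9993, 0.0280, -0.0040)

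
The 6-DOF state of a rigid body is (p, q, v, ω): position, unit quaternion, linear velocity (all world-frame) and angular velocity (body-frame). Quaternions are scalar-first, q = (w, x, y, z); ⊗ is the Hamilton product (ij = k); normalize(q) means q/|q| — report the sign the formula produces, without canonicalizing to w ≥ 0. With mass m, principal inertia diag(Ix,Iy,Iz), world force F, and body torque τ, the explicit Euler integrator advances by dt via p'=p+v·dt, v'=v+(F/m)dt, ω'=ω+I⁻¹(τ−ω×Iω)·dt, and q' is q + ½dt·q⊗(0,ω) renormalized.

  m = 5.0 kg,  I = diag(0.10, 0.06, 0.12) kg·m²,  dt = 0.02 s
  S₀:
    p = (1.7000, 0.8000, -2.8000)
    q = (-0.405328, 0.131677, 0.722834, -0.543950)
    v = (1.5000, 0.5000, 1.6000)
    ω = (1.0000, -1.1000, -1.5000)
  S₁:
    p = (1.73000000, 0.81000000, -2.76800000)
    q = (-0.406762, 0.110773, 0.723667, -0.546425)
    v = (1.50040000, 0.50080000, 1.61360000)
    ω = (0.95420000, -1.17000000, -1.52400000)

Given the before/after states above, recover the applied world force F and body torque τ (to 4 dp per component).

F = (0.1000, 0.2000, 3.4000)
τ = (-0.1300, -0.1800, -0.1000)

velocity change Δv = (0.00040000, 0.00080000, 0.01360000)
applied force F = (0.1000, 0.2000, 3.4000)
ω₁ − ω₀ = (-0.04580000, -0.07000000, -0.02400000)
applied torque τ = (-0.1300, -0.1800, -0.1000)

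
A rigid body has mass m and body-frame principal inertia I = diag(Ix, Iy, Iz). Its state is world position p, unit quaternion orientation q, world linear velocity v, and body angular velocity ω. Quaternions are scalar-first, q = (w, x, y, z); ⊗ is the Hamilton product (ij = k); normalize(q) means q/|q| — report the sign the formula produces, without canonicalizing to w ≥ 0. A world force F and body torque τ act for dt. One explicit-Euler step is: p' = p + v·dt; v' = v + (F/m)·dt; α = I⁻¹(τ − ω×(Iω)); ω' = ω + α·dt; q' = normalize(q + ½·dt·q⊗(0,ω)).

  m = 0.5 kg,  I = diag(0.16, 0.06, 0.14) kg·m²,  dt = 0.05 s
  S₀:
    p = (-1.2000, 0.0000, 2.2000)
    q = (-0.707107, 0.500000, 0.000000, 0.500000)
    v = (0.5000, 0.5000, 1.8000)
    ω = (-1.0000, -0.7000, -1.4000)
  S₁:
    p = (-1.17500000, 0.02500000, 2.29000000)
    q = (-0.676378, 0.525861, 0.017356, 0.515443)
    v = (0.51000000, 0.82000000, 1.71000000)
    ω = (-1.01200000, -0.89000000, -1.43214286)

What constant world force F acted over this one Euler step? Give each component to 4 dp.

F = (0.1000, 3.2000, -0.9000)

velocity change Δv = (0.01000000, 0.32000000, -0.09000000)
F = m·Δv/dt = (0.1000, 3.2000, -0.9000)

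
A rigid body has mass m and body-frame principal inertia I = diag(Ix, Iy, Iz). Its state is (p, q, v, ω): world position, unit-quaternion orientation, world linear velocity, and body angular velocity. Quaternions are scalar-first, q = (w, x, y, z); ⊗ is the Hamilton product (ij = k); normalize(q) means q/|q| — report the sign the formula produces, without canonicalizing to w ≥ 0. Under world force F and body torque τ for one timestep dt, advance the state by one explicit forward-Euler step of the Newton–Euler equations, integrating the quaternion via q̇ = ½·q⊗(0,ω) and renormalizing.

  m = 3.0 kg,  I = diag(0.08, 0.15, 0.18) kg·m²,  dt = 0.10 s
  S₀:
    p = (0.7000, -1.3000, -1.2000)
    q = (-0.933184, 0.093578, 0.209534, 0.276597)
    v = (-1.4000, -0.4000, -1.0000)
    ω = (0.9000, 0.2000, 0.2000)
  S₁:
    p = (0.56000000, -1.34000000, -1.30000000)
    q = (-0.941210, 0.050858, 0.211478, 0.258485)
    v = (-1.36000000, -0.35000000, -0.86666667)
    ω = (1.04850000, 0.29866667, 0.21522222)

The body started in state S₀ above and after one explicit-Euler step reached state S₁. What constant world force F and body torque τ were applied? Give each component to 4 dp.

Δv = v₁−v₀ = (0.04000000, 0.05000000, 0.13333333)
applied force F = (1.2000, 1.5000, 4.0000)
ω₁ − ω₀ = (0.14850000, 0.09866667, 0.01522222)
ω₀×(Iω₀) = (0.0012, -0.0180, 0.0126)
applied torque τ = (0.1200, 0.1300, 0.0400)

F = (1.2000, 1.5000, 4.0000)
τ = (0.1200, 0.1300, 0.0400)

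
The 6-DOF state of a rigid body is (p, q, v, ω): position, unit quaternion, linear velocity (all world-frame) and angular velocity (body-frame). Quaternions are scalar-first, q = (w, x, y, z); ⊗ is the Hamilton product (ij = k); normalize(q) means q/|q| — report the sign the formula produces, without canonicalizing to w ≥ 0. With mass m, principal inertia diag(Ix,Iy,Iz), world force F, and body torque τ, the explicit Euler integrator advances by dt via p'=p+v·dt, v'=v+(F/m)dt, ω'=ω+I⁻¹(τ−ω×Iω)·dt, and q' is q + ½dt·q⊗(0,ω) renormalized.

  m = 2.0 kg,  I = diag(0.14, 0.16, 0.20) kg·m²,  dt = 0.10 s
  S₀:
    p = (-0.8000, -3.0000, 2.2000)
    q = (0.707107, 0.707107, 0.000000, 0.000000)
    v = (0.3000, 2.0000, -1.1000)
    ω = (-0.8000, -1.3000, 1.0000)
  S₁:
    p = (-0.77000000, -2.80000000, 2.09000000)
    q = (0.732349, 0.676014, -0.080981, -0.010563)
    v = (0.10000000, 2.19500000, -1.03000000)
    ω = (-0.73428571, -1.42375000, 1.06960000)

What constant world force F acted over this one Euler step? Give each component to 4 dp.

F = (-4.0000, 3.9000, 1.4000)

velocity change Δv = (-0.20000000, 0.19500000, 0.07000000)
F = m·Δv/dt = (-4.0000, 3.9000, 1.4000)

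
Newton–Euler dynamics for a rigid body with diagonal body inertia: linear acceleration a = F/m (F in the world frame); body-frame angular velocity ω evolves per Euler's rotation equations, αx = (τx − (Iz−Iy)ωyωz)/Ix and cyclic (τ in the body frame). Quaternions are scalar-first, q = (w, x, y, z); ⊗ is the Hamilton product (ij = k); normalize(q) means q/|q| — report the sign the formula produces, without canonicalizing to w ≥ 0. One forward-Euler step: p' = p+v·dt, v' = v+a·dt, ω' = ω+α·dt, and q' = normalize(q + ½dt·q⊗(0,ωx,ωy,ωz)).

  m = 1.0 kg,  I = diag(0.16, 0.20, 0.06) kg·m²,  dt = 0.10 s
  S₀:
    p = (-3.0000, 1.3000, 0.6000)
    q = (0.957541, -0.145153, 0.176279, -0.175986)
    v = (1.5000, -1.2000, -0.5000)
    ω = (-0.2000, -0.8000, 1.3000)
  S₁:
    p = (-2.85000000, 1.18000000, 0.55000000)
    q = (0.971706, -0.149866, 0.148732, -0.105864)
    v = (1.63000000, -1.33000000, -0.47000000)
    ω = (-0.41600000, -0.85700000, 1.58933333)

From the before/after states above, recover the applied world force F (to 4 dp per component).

F = (1.3000, -1.3000, 0.3000)

Δv = v₁−v₀ = (0.13000000, -0.13000000, 0.03000000)
m·(v₁−v₀)/dt = (1.3000, -1.3000, 0.3000)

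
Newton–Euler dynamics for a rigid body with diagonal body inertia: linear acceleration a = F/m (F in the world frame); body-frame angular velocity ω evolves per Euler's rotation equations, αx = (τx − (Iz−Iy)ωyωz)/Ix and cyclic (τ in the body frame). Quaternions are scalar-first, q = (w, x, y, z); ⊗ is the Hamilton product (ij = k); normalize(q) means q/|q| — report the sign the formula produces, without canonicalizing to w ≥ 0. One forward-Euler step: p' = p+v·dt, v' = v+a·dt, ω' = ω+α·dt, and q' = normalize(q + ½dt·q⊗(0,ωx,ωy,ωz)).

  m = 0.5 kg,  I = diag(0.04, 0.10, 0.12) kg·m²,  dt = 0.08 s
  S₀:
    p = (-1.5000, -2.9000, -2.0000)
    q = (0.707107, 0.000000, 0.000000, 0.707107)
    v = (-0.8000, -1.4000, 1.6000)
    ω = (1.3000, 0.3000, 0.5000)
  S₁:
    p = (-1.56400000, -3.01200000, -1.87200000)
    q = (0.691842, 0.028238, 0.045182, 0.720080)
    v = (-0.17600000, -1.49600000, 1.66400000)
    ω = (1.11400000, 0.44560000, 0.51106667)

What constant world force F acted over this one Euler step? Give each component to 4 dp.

F = (3.9000, -0.6000, 0.4000)

velocity change Δv = (0.62400000, -0.09600000, 0.06400000)
applied force F = (3.9000, -0.6000, 0.4000)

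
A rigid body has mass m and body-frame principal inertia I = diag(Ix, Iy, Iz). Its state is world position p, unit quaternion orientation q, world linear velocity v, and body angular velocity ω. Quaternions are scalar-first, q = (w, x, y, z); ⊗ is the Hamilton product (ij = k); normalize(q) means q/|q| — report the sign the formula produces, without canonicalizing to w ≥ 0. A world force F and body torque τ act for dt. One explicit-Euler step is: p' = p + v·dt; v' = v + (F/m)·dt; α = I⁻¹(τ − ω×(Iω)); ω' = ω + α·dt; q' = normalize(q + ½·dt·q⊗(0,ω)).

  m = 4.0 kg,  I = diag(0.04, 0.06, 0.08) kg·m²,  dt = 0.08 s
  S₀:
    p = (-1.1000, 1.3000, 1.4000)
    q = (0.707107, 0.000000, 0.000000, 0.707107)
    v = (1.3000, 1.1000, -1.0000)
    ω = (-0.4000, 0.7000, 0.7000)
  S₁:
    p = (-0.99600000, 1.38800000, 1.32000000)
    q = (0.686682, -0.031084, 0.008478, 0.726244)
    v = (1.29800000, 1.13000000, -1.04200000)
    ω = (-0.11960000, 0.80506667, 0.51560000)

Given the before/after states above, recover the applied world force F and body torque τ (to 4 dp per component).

F = (-0.1000, 1.5000, -2.1000)
τ = (0.1500, 0.0900, -0.1900)

velocity change Δv = (-0.00200000, 0.03000000, -0.04200000)
applied force F = (-0.1000, 1.5000, -2.1000)
Δω = ω₁−ω₀ = (0.28040000, 0.10506667, -0.18440000)
precession coupling = (0.0098, 0.0112, -0.0056)
I·α + gyro = (0.1500, 0.0900, -0.1900)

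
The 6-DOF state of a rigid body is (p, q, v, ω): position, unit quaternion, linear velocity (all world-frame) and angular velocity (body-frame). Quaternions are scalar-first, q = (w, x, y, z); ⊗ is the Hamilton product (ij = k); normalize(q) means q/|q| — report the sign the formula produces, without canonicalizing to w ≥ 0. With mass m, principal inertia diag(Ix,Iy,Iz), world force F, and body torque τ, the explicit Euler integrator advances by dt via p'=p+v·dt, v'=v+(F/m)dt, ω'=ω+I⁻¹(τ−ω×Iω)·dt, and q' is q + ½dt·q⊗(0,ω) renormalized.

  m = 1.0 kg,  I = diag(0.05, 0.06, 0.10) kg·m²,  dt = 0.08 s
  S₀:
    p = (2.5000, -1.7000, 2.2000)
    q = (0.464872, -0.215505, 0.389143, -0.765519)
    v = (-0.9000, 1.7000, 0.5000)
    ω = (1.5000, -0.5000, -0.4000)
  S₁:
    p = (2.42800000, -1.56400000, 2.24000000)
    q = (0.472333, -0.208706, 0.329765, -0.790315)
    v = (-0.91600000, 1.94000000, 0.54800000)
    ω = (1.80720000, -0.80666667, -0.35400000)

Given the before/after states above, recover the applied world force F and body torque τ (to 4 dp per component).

F = (-0.2000, 3.0000, 0.6000)
τ = (0.2000, -0.2000, 0.0500)

Δv = v₁−v₀ = (-0.01600000, 0.24000000, 0.04800000)
applied force F = (-0.2000, 3.0000, 0.6000)
rate change Δω = (0.30720000, -0.30666667, 0.04600000)
ω₀×(Iω₀) = (0.0080, 0.0300, -0.0075)
I·α + gyro = (0.2000, -0.2000, 0.0500)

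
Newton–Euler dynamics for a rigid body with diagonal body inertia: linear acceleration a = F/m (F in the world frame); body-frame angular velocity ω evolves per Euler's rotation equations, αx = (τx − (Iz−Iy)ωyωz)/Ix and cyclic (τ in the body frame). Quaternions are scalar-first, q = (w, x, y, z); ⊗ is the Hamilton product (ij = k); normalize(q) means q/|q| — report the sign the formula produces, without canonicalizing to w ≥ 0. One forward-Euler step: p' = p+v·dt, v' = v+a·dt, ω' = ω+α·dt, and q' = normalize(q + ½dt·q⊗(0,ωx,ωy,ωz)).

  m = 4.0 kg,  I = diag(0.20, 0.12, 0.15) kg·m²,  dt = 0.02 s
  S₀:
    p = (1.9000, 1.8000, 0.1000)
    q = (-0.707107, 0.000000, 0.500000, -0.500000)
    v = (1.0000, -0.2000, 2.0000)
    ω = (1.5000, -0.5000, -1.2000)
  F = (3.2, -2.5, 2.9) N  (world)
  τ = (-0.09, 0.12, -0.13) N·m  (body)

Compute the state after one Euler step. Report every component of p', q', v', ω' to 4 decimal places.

precession coupling ω×(Iω) = (0.0180, -0.0900, 0.0600)
angular accel α = (-0.5400, 1.7500, -1.2667)
ω' = ω + α·dt = (1.4892, -0.4650, -1.2253)
q⊗(0,ω) = (-0.3500000, -1.9106605, -0.3964465, 0.0985284)
updated quaternion q' = (-0.7105, -0.0191, 0.4959, -0.4989)
a = (0.8000, -0.6250, 0.7250)
p' = p + v·dt = (1.9200, 1.7960, 0.1400)
new velocity v' = (1.0160, -0.2125, 2.0145)

p' = (1.9200, 1.7960, 0.1400)
q' = (-0.7105, -0.0191, 0.4959, -0.4989)
v' = (1.0160, -0.2125, 2.0145)
ω' = (1.4892, -0.4650, -1.2253)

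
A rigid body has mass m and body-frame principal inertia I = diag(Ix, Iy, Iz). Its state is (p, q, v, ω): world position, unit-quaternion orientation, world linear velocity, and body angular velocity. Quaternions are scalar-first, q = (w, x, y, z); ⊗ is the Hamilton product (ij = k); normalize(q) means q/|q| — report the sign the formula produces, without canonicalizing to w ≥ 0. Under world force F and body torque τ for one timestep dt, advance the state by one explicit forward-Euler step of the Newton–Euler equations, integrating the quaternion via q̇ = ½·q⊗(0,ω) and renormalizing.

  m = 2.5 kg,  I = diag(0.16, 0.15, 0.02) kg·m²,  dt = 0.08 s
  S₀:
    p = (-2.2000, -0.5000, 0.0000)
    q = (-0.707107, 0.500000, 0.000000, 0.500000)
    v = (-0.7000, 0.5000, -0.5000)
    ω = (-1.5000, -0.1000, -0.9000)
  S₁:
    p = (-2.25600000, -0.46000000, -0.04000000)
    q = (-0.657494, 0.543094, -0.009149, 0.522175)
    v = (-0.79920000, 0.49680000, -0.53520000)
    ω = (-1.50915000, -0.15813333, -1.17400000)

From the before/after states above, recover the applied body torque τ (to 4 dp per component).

τ = (-0.0300, 0.0800, -0.0700)

rate change Δω = (-0.00915000, -0.05813333, -0.27400000)
I·α + gyro = (-0.0300, 0.0800, -0.0700)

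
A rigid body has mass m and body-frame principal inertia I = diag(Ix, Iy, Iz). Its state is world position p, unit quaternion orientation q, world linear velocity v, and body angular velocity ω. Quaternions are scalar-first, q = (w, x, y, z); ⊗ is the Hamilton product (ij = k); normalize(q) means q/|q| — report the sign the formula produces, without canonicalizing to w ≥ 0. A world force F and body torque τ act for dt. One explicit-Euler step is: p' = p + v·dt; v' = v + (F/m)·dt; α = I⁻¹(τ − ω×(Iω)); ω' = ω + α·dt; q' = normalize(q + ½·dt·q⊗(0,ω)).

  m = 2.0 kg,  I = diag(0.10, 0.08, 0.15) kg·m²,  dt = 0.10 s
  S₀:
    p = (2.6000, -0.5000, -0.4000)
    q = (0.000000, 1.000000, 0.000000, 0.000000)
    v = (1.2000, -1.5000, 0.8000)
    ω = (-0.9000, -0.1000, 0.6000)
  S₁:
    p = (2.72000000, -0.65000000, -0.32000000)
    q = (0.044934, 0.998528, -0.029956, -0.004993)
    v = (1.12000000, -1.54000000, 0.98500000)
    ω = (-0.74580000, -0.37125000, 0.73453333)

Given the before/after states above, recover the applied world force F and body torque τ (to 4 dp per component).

Δv = v₁−v₀ = (-0.08000000, -0.04000000, 0.18500000)
F = m·Δv/dt = (-1.6000, -0.8000, 3.7000)
ω₁ − ω₀ = (0.15420000, -0.27125000, 0.13453333)
ω₀×(Iω₀) = (-0.0042, 0.0270, -0.0018)
I·α + gyro = (0.1500, -0.1900, 0.2000)

F = (-1.6000, -0.8000, 3.7000)
τ = (0.1500, -0.1900, 0.2000)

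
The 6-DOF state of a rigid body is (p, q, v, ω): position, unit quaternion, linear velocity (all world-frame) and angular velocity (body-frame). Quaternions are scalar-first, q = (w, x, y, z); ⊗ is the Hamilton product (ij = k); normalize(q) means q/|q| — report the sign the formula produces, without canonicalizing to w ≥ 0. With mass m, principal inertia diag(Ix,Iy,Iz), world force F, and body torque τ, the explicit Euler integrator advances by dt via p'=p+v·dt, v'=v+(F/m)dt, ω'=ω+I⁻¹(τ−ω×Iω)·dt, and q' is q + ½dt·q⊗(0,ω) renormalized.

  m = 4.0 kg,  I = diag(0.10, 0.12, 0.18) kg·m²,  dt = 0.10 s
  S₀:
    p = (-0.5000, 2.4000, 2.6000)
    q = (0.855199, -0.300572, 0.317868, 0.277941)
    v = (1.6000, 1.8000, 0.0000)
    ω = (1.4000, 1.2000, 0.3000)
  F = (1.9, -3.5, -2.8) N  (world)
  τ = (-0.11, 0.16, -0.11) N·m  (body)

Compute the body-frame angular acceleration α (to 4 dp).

α = (-1.3160, 1.6133, -0.7978)

precession coupling ω×(Iω) = (0.0216, -0.0336, 0.0336)
α = I⁻¹(τ − ω×Iω) = (-1.3160, 1.6133, -0.7978)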